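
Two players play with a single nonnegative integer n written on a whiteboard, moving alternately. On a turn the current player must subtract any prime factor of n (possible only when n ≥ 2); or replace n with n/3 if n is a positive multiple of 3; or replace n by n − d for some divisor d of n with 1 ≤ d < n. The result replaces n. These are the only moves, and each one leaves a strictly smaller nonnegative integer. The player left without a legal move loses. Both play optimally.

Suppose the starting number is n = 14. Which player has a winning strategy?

Compute win/loss labels from the base case upward. A position with no move is L. Any other position is W if it can reach an L in one move, else L.
n=0: no move → L
n=1: no move → L
n=2: W (go to 0, an L position)
n=3: W (go to 0, an L position)
n=4: L (options 2(W), 3(W) are all W)
n=5: W (go to 0, an L position)
n=6: W (go to 4, an L position)
n=7: W (go to 0, an L position)
n=8: W (go to 4, an L position)
n=9: L (options 3(W), 6(W), 8(W) are all W)
n=10: W (go to 9, an L position)
n=11: W (go to 0, an L position)
n=12: W (go to 4, an L position)
n=13: W (go to 0, an L position)
n=14: L (options 7(W), 12(W), 13(W) are all W)
Every move from 14 reaches a W position, so the mover loses.

The second player wins.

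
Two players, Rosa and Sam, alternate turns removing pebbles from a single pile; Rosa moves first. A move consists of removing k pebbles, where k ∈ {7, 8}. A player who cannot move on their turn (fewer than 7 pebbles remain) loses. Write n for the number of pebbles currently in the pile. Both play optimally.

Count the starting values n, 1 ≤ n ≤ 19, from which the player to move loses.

Use the standard recursion: the mover loses at a terminal position; elsewhere, the mover wins exactly when some move hands the opponent an L position.
n=0: no move → L
n=1: no move → L
n=2: no move → L
n=3: no move → L
n=4: no move → L
n=5: no move → L
n=6: no move → L
n=7: W (go to 0, an L position)
n=8: W (go to 1, an L position)
n=9: W (go to 2, an L position)
n=10: W (go to 3, an L position)
n=11: W (go to 4, an L position)
n=12: W (go to 5, an L position)
n=13: W (go to 6, an L position)
n=14: W (go to 6, an L position)
n=15: L (options 8(W), 7(W) are all W)
n=16: L (options 9(W), 8(W) are all W)
n=17: L (options 10(W), 9(W) are all W)
n=18: L (options 11(W), 10(W) are all W)
n=19: L (options 12(W), 11(W) are all W)
L entries with 1 ≤ n ≤ 19 (n=0 is outside the asked range and is not counted): n = 1, 2, 3, 4, 5, 6, 15, 16, 17, 18, 19; that makes 11.

11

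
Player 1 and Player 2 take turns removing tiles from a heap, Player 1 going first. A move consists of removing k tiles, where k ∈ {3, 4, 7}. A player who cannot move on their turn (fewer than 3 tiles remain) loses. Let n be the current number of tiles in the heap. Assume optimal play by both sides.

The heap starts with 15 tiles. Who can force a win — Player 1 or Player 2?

Player 1 wins.

Classify positions by backward induction: terminal positions (no move available) are L. From any other position, the mover wins iff some move reaches an L.
n=0: no move → L
n=1: no move → L
n=2: no move → L
n=3: reaches L-position 0 → W
n=4: reaches L-position 1 → W
n=5: reaches L-position 2 → W
n=6: reaches L-position 2 → W
n=7: reaches L-position 0 → W
n=8: reaches L-position 1 → W
n=9: reaches L-position 2 → W
n=10: only reaches 7(W), 6(W), 3(W), all W → L
n=11: only reaches 8(W), 7(W), 4(W), all W → L
n=12: only reaches 9(W), 8(W), 5(W), all W → L
n=13: reaches L-position 10 → W
n=14: reaches L-position 11 → W
n=15: reaches L-position 12 → W
From 15 Player 1 can remove 3, leaving 12, reaching an L position.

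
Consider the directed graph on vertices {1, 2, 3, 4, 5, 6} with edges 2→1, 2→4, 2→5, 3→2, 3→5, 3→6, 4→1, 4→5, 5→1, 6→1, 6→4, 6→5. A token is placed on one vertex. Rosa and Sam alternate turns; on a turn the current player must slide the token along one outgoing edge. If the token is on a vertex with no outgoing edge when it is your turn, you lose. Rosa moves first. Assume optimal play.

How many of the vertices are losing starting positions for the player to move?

2

Work bottom-up. With no move the player to move loses. Otherwise the position is W if at least one move leads to an L position for the opponent, and L if every move leads to a W.
Every edge goes from a vertex to one that appears earlier in the order 1, 5, 4, 2, 6, 3, so processing vertices in that order labels each vertex after all of its successors.
1: no outgoing edge → L
5: can move to 1, which is L ⇒ W
4: can move to 1, which is L ⇒ W
2: can move to 1, which is L ⇒ W
6: can move to 1, which is L ⇒ W
3: moves to 6(W), 2(W), 5(W); every one is W ⇒ L
The L vertices are 1, 3; that is 2 in all.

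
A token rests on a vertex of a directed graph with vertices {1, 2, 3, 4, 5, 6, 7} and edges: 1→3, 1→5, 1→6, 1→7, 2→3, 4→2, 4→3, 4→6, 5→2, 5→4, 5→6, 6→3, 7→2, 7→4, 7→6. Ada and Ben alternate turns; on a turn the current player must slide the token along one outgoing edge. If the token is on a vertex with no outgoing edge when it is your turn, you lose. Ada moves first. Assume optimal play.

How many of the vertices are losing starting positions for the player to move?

3

Work bottom-up. With no move the player to move loses. Otherwise the position is W if at least one move leads to an L position for the opponent, and L if every move leads to a W.
Every edge goes from a vertex to one that appears earlier in the order 3, 2, 6, 4, 7, 5, 1, so processing vertices in that order labels each vertex after all of its successors.
3: no outgoing edge → L
2: →3(L), so W
6: →3(L), so W
4: →3(L), so W
7: →4(W), 6(W), 2(W) — all W, so L
5: →4(W), 6(W), 2(W) — all W, so L
1: →5(L), so W
The L vertices are 3, 5, 7; that is 3 in all.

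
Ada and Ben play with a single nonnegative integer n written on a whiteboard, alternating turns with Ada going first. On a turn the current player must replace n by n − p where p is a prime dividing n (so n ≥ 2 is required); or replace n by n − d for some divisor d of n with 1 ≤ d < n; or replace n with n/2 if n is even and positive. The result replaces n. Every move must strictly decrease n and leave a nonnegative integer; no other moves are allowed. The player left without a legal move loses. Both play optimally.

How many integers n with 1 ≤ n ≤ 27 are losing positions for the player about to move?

6

Work bottom-up. With no move the player to move loses. Otherwise the position is W if at least one move leads to an L position for the opponent, and L if every move leads to a W.
n=0: no move → L
n=1: no move → L
n=2: →0(L), so W
n=3: →0(L), so W
n=4: →2(W), 3(W) — all W, so L
n=5: →0(L), so W
n=6: →4(L), so W
n=7: →0(L), so W
n=8: →4(L), so W
n=9: →6(W), 8(W) — all W, so L
n=10: →9(L), so W
n=11: →0(L), so W
n=12: →9(L), so W
n=13: →0(L), so W
n=14: →7(W), 12(W), 13(W) — all W, so L
n=15: →14(L), so W
n=16: →14(L), so W
n=17: →0(L), so W
n=18: →9(L), so W
n=19: →0(L), so W
n=20: →10(W), 15(W), 16(W), 18(W), 19(W) — all W, so L
n=21: →14(L), so W
n=22: →20(L), so W
n=23: →0(L), so W
n=24: →20(L), so W
n=25: →20(L), so W
n=26: →13(W), 24(W), 25(W) — all W, so L
n=27: →26(L), so W
L entries with 1 ≤ n ≤ 27 (n=0 is outside the asked range and is not counted): n = 1, 4, 9, 14, 20, 26; that makes 6.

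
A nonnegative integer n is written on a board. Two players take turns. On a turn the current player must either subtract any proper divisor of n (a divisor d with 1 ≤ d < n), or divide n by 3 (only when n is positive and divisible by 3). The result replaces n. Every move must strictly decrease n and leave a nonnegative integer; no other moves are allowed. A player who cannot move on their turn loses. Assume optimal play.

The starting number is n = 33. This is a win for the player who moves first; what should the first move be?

Move to 11.

Compute win/loss labels from the base case upward. A position with no move is L. Any other position is W if it can reach an L in one move, else L.
n=0: no move → L
n=1: no move → L
n=2: W (go to 1, an L position)
n=3: W (go to 1, an L position)
n=4: L (options 2(W), 3(W) are all W)
n=5: W (go to 4, an L position)
n=6: W (go to 4, an L position)
n=7: L (sole option 6(W) is W)
n=8: W (go to 4, an L position)
n=9: L (options 3(W), 6(W), 8(W) are all W)
n=10: W (go to 9, an L position)
n=11: L (sole option 10(W) is W)
n=12: W (go to 4, an L position)
n=13: L (sole option 12(W) is W)
n=14: W (go to 7, an L position)
n=15: L (options 5(W), 10(W), 12(W), 14(W) are all W)
n=16: W (go to 15, an L position)
n=17: L (sole option 16(W) is W)
n=18: W (go to 9, an L position)
n=19: L (sole option 18(W) is W)
n=20: W (go to 15, an L position)
n=21: W (go to 7, an L position)
n=22: W (go to 11, an L position)
n=23: L (sole option 22(W) is W)
n=24: W (go to 23, an L position)
n=25: L (options 20(W), 24(W) are all W)
n=26: W (go to 13, an L position)
n=27: W (go to 9, an L position)
n=28: L (options 14(W), 21(W), 24(W), 26(W), 27(W) are all W)
n=29: W (go to 28, an L position)
n=30: W (go to 15, an L position)
n=31: L (sole option 30(W) is W)
n=32: W (go to 28, an L position)
n=33: W (go to 11, an L position)
From 33, the L positions reachable in one move are: 11.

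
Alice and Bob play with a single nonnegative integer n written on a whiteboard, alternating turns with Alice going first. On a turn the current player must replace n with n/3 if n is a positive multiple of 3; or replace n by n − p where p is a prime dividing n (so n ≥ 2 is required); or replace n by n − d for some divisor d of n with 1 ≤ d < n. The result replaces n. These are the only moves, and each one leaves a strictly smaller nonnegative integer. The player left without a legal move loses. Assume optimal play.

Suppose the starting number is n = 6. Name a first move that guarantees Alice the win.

Move to 4.

Label each position W (a win for the player to move) or L (a loss). A position with no legal move is L; any other position is W exactly when some move reaches an L, and L when every move reaches a W.
n=0: no move → L
n=1: no move → L
n=2: reaches L-position 0 → W
n=3: reaches L-position 0 → W
n=4: only reaches 2(W), 3(W), all W → L
n=5: reaches L-position 0 → W
n=6: reaches L-position 4 → W
From 6, the L positions reachable in one move are: 4.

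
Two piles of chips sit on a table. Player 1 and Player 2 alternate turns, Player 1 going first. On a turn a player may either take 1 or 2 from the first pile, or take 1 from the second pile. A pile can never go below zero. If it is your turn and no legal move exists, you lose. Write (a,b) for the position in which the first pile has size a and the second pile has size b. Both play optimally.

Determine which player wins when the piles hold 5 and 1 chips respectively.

Work bottom-up. With no move the player to move loses. Otherwise the position is W if at least one move leads to an L position for the opponent, and L if every move leads to a W.
No move ever increases a pile, so every position that can arise here has a ≤ 5 and b ≤ 1; it is enough to label the cells with 0 ≤ a ≤ 5 and 0 ≤ b ≤ 1.
Every move lowers a or b (never raises either), so fill the grid row by row in increasing a, and left to right within a row: each cell's successors are then already labelled.
      b=0  b=1
a=0:    L    W
a=1:    W    L
a=2:    W    W
a=3:    L    W
a=4:    W    L
a=5:    W    W
Cells with no legal move (terminal, hence L): (0,0).
The remaining L cells, each justified by listing all of its moves:
(1,1): L (options (0,1)(W), (1,0)(W) are all W)
(3,0): L (options (2,0)(W), (1,0)(W) are all W)
(4,1): L (options (3,1)(W), (2,1)(W), (4,0)(W) are all W)
Every other cell has at least one move into one of the L cells above, so it is W.
The starting position (5,1) is W: Player 1 should move to (4,1), handing over an L position.

Player 1 wins.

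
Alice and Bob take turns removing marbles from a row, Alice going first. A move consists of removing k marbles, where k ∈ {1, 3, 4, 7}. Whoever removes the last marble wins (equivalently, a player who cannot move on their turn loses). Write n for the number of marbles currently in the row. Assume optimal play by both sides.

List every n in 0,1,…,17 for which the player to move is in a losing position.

Build the W/L table. Terminal = L. A non-terminal position is W if it has a move to some L; otherwise it is L.
n=0: no move → L
n=1: W (go to 0, an L position)
n=2: L (sole option 1(W) is W)
n=3: W (go to 2, an L position)
n=4: W (go to 0, an L position)
n=5: W (go to 2, an L position)
n=6: W (go to 2, an L position)
n=7: W (go to 0, an L position)
n=8: L (options 7(W), 5(W), 4(W), 1(W) are all W)
n=9: W (go to 8, an L position)
n=10: L (options 9(W), 7(W), 6(W), 3(W) are all W)
n=11: W (go to 10, an L position)
n=12: W (go to 8, an L position)
n=13: W (go to 10, an L position)
n=14: W (go to 10, an L position)
n=15: W (go to 8, an L position)
n=16: L (options 15(W), 13(W), 12(W), 9(W) are all W)
n=17: W (go to 16, an L position)
The losing starting values of n are exactly the entries labelled L in this table (5 of them).

0, 2, 8, 10, 16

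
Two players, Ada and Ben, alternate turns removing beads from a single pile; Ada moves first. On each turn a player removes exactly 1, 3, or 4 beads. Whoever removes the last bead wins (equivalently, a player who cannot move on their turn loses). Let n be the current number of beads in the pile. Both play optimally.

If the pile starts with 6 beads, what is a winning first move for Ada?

Remove 4, leaving 2.

Positions with no move are L. A position that does have a move is losing for the player to move precisely when every available move leads to a winning position for the opponent. Fill in the labels:
n=0: no move → L
n=1: can move to 0, which is L ⇒ W
n=2: the only move is to 1(W), a W ⇒ L
n=3: can move to 2, which is L ⇒ W
n=4: can move to 0, which is L ⇒ W
n=5: can move to 2, which is L ⇒ W
n=6: can move to 2, which is L ⇒ W
From 6, the L positions reachable in one move are: 2.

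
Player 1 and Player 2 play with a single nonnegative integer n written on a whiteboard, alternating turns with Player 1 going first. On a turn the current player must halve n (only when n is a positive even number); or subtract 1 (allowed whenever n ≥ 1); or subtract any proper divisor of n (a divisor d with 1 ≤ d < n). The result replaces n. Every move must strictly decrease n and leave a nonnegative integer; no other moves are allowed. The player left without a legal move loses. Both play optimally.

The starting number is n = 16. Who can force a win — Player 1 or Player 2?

Player 1 wins.

Build the W/L table. Terminal = L. A non-terminal position is W if it has a move to some L; otherwise it is L.
n=0: no move → L
n=1: reaches L-position 0 → W
n=2: only reaches 1(W), which is W → L
n=3: reaches L-position 2 → W
n=4: reaches L-position 2 → W
n=5: only reaches 4(W), which is W → L
n=6: reaches L-position 5 → W
n=7: only reaches 6(W), which is W → L
n=8: reaches L-position 7 → W
n=9: only reaches 6(W), 8(W), all W → L
n=10: reaches L-position 5 → W
n=11: only reaches 10(W), which is W → L
n=12: reaches L-position 9 → W
n=13: only reaches 12(W), which is W → L
n=14: reaches L-position 7 → W
n=15: only reaches 10(W), 12(W), 14(W), all W → L
n=16: reaches L-position 15 → W
The starting position 16 is W: Player 1 should move to 15, handing over an L position.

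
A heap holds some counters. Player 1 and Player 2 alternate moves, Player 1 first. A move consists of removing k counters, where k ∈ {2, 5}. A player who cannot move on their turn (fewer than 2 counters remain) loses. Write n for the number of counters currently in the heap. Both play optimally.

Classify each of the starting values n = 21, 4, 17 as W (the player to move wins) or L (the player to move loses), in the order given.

Compute win/loss labels from the base case upward. A position with no move is L. Any other position is W if it can reach an L in one move, else L.
n=0: no move → L
n=1: no move → L
n=2: reaches L-position 0 → W
n=3: reaches L-position 1 → W
n=4: only reaches 2(W), which is W → L
n=5: reaches L-position 0 → W
n=6: reaches L-position 4 → W
n=7: only reaches 5(W), 2(W), all W → L
n=8: only reaches 6(W), 3(W), all W → L
n=9: reaches L-position 7 → W
n=10: reaches L-position 8 → W
n=11: only reaches 9(W), 6(W), all W → L
n=12: reaches L-position 7 → W
n=13: reaches L-position 11 → W
n=14: only reaches 12(W), 9(W), all W → L
n=15: only reaches 13(W), 10(W), all W → L
n=16: reaches L-position 14 → W
n=17: reaches L-position 15 → W
n=18: only reaches 16(W), 13(W), all W → L
n=19: reaches L-position 14 → W
n=20: reaches L-position 18 → W
n=21: only reaches 19(W), 16(W), all W → L

21: L, 4: L, 17: W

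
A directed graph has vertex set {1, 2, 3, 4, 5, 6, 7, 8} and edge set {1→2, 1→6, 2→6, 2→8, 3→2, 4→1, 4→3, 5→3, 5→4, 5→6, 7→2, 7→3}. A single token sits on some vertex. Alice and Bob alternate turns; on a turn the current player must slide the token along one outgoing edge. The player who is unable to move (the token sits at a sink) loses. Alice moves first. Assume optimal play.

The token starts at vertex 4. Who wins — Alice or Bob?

Compute win/loss labels from the base case upward. A position with no move is L. Any other position is W if it can reach an L in one move, else L.
Every edge goes from a vertex to one that appears earlier in the order 6, 8, 2, 1, 3, 7, 4, 5, so processing vertices in that order labels each vertex after all of its successors.
6: no outgoing edge → L
8: no outgoing edge → L
2: W (go to 8, an L position)
1: W (go to 6, an L position)
3: L (sole option 2(W) is W)
7: W (go to 3, an L position)
4: W (go to 3, an L position)
5: W (go to 3, an L position)
From 4 Alice can move to 3, reaching an L position.

Alice wins.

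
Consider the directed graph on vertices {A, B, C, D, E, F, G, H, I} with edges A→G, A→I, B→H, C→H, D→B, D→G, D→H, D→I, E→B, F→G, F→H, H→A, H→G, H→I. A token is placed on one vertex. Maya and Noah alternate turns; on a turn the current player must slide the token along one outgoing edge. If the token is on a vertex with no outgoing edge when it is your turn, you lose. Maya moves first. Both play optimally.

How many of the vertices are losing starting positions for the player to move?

Use the standard recursion: the mover loses at a terminal position; elsewhere, the mover wins exactly when some move hands the opponent an L position.
Every edge goes from a vertex to one that appears earlier in the order I, G, A, H, B, D, F, E, C, so processing vertices in that order labels each vertex after all of its successors.
I: no outgoing edge → L
G: no outgoing edge → L
A: reaches L-position G → W
H: reaches L-position G → W
B: only reaches H(W), which is W → L
D: reaches L-position B → W
F: reaches L-position G → W
E: reaches L-position B → W
C: only reaches H(W), which is W → L
The L vertices are B, C, G, I; that is 4 in all.

4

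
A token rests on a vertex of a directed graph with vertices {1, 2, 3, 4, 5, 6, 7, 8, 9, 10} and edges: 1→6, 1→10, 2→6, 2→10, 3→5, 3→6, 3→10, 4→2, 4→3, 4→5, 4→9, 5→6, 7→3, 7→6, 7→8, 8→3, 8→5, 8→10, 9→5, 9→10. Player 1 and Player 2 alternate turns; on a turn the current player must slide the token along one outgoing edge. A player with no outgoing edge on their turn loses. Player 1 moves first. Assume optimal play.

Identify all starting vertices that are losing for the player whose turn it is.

Use the standard recursion: the mover loses at a terminal position; elsewhere, the mover wins exactly when some move hands the opponent an L position.
Every edge goes from a vertex to one that appears earlier in the order 6, 10, 5, 9, 2, 3, 4, 8, 1, 7, so processing vertices in that order labels each vertex after all of its successors.
6: no outgoing edge → L
10: no outgoing edge → L
5: reaches L-position 6 → W
9: reaches L-position 10 → W
2: reaches L-position 10 → W
3: reaches L-position 10 → W
4: only reaches 3(W), 2(W), 9(W), 5(W), all W → L
8: reaches L-position 10 → W
1: reaches L-position 10 → W
7: reaches L-position 6 → W
Reading off the rows marked L gives the requested list; there are 3 such vertices.

4, 6, 10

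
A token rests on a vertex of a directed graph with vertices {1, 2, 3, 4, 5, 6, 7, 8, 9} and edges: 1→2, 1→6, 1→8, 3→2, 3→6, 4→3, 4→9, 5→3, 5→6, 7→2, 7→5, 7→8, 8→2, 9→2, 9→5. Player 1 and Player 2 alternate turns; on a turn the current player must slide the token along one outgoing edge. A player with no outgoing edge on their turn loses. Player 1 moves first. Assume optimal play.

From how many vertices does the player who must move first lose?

Build the W/L table. Terminal = L. A non-terminal position is W if it has a move to some L; otherwise it is L.
Every edge goes from a vertex to one that appears earlier in the order 2, 6, 3, 5, 8, 9, 7, 1, 4, so processing vertices in that order labels each vertex after all of its successors.
2: no outgoing edge → L
6: no outgoing edge → L
3: can move to 6, which is L ⇒ W
5: can move to 6, which is L ⇒ W
8: can move to 2, which is L ⇒ W
9: can move to 2, which is L ⇒ W
7: can move to 2, which is L ⇒ W
1: can move to 6, which is L ⇒ W
4: moves to 9(W), 3(W); every one is W ⇒ L
The L vertices are 2, 4, 6; that is 3 in all.

3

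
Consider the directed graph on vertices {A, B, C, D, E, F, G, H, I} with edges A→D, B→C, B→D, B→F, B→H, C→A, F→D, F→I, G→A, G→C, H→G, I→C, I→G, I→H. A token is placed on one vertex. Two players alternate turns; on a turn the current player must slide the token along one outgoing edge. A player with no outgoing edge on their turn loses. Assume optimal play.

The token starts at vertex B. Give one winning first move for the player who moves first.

Move to H.

Compute win/loss labels from the base case upward. A position with no move is L. Any other position is W if it can reach an L in one move, else L.
Every edge goes from a vertex to one that appears earlier in the order E, D, A, C, G, H, I, F, B, so processing vertices in that order labels each vertex after all of its successors.
E: no outgoing edge → L
D: no outgoing edge → L
A: →D(L), so W
C: →A(W) only, which is W, so L
G: →C(L), so W
H: →G(W) only, which is W, so L
I: →H(L), so W
F: →D(L), so W
B: →H(L), so W
From B, the L positions reachable in one move are: H, C, D. Any move reaching one of these is winning.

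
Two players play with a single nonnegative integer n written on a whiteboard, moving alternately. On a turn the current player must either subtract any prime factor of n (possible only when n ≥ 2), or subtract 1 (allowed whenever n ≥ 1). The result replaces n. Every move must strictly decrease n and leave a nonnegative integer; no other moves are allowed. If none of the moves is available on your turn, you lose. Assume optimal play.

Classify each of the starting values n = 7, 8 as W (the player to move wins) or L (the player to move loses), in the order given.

7: W, 8: L

Use the standard recursion: the mover loses at a terminal position; elsewhere, the mover wins exactly when some move hands the opponent an L position.
n=0: no move → L
n=1: →0(L), so W
n=2: →0(L), so W
n=3: →0(L), so W
n=4: →2(W), 3(W) — all W, so L
n=5: →0(L), so W
n=6: →4(L), so W
n=7: →0(L), so W
n=8: →6(W), 7(W) — all W, so L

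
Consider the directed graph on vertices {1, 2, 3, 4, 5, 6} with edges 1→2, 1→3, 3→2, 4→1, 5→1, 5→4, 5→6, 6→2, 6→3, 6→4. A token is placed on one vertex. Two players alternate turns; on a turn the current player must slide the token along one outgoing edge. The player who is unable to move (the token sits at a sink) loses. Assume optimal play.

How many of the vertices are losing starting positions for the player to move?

Use the standard recursion: the mover loses at a terminal position; elsewhere, the mover wins exactly when some move hands the opponent an L position.
Every edge goes from a vertex to one that appears earlier in the order 2, 3, 1, 4, 6, 5, so processing vertices in that order labels each vertex after all of its successors.
2: no outgoing edge → L
3: reaches L-position 2 → W
1: reaches L-position 2 → W
4: only reaches 1(W), which is W → L
6: reaches L-position 4 → W
5: reaches L-position 4 → W
The L vertices are 2, 4; that is 2 in all.

2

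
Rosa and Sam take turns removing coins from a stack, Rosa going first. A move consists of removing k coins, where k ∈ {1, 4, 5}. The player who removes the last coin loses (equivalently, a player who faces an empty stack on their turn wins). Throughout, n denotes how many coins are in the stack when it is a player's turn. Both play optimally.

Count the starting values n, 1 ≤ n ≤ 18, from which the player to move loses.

Positions with no move are W. A position that does have a move is losing for the player to move precisely when every available move leads to a winning position for the opponent. Fill in the labels:
n=0: no move; the opponent has just taken the last coin and therefore loses → W
n=1: the only move is to 0(W), a W ⇒ L
n=2: can move to 1, which is L ⇒ W
n=3: the only move is to 2(W), a W ⇒ L
n=4: can move to 3, which is L ⇒ W
n=5: can move to 1, which is L ⇒ W
n=6: can move to 1, which is L ⇒ W
n=7: can move to 3, which is L ⇒ W
n=8: can move to 3, which is L ⇒ W
n=9: moves to 8(W), 5(W), 4(W); every one is W ⇒ L
n=10: can move to 9, which is L ⇒ W
n=11: moves to 10(W), 7(W), 6(W); every one is W ⇒ L
n=12: can move to 11, which is L ⇒ W
n=13: can move to 9, which is L ⇒ W
n=14: can move to 9, which is L ⇒ W
n=15: can move to 11, which is L ⇒ W
n=16: can move to 11, which is L ⇒ W
n=17: moves to 16(W), 13(W), 12(W); every one is W ⇒ L
n=18: can move to 17, which is L ⇒ W
L entries with 1 ≤ n ≤ 18 (the range starts at n=1): n = 1, 3, 9, 11, 17; that makes 5.

5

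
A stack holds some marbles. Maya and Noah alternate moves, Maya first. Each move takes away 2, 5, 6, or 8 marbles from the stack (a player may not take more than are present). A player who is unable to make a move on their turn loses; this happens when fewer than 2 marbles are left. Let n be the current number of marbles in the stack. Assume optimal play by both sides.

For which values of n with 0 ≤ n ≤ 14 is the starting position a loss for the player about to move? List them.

0, 1, 4, 11, 14

Use the standard recursion: the mover loses at a terminal position; elsewhere, the mover wins exactly when some move hands the opponent an L position.
n=0: no move → L
n=1: no move → L
n=2: can move to 0, which is L ⇒ W
n=3: can move to 1, which is L ⇒ W
n=4: the only move is to 2(W), a W ⇒ L
n=5: can move to 0, which is L ⇒ W
n=6: can move to 4, which is L ⇒ W
n=7: can move to 1, which is L ⇒ W
n=8: can move to 0, which is L ⇒ W
n=9: can move to 4, which is L ⇒ W
n=10: can move to 4, which is L ⇒ W
n=11: moves to 9(W), 6(W), 5(W), 3(W); every one is W ⇒ L
n=12: can move to 4, which is L ⇒ W
n=13: can move to 11, which is L ⇒ W
n=14: moves to 12(W), 9(W), 8(W), 6(W); every one is W ⇒ L
Reading off the rows marked L gives the requested list; there are 5 such values of n.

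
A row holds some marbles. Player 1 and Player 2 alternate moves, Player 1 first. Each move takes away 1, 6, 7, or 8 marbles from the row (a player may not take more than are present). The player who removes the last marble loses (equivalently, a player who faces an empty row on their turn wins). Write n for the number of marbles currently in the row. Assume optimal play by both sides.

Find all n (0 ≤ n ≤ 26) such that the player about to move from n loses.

Label each position W (a win for the player to move) or L (a loss). A position with no legal move is W; any other position is W exactly when some move reaches an L, and L when every move reaches a W.
n=0: no move; the opponent has just taken the last marble and therefore loses → W
n=1: →0(W) only, which is W, so L
n=2: →1(L), so W
n=3: →2(W) only, which is W, so L
n=4: →3(L), so W
n=5: →4(W) only, which is W, so L
n=6: →5(L), so W
n=7: →1(L), so W
n=8: →1(L), so W
n=9: →3(L), so W
n=10: →3(L), so W
n=11: →5(L), so W
n=12: →5(L), so W
n=13: →5(L), so W
n=14: →13(W), 8(W), 7(W), 6(W) — all W, so L
n=15: →14(L), so W
n=16: →15(W), 10(W), 9(W), 8(W) — all W, so L
n=17: →16(L), so W
n=18: →17(W), 12(W), 11(W), 10(W) — all W, so L
n=19: →18(L), so W
n=20: →14(L), so W
n=21: →14(L), so W
n=22: →16(L), so W
n=23: →16(L), so W
n=24: →18(L), so W
n=25: →18(L), so W
n=26: →18(L), so W
The losing starting values of n are exactly the entries labelled L in this table (6 of them).

1, 3, 5, 14, 16, 18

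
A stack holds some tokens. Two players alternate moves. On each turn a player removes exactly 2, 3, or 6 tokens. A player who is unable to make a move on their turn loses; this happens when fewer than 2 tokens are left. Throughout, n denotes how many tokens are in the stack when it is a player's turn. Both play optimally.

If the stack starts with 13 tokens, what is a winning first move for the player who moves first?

Remove 3, leaving 10.

Positions with no move are L. A position that does have a move is losing for the player to move precisely when every available move leads to a winning position for the opponent. Fill in the labels:
n=0: no move → L
n=1: no move → L
n=2: W (go to 0, an L position)
n=3: W (go to 1, an L position)
n=4: W (go to 1, an L position)
n=5: L (options 3(W), 2(W) are all W)
n=6: W (go to 0, an L position)
n=7: W (go to 5, an L position)
n=8: W (go to 5, an L position)
n=9: L (options 7(W), 6(W), 3(W) are all W)
n=10: L (options 8(W), 7(W), 4(W) are all W)
n=11: W (go to 9, an L position)
n=12: W (go to 10, an L position)
n=13: W (go to 10, an L position)
From 13, the L positions reachable in one move are: 10.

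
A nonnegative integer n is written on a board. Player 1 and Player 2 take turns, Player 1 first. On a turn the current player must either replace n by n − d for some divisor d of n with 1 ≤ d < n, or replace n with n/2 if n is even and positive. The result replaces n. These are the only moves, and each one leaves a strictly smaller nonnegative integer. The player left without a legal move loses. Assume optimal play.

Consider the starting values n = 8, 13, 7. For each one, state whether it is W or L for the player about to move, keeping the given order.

Build the W/L table. Terminal = L. A non-terminal position is W if it has a move to some L; otherwise it is L.
n=0: no move → L
n=1: no move → L
n=2: reaches L-position 1 → W
n=3: only reaches 2(W), which is W → L
n=4: reaches L-position 3 → W
n=5: only reaches 4(W), which is W → L
n=6: reaches L-position 3 → W
n=7: only reaches 6(W), which is W → L
n=8: reaches L-position 7 → W
n=9: only reaches 6(W), 8(W), all W → L
n=10: reaches L-position 5 → W
n=11: only reaches 10(W), which is W → L
n=12: reaches L-position 9 → W
n=13: only reaches 12(W), which is W → L

8: W, 13: L, 7: L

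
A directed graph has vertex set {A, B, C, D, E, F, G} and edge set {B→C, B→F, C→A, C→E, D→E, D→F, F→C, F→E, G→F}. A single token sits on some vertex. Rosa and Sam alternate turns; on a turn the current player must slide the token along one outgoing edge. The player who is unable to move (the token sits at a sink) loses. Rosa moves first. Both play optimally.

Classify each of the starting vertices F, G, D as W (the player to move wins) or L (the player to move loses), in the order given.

F: W, G: L, D: W

Work bottom-up. With no move the player to move loses. Otherwise the position is W if at least one move leads to an L position for the opponent, and L if every move leads to a W.
Every edge goes from a vertex to one that appears earlier in the order E, A, C, F, B, G, D, so processing vertices in that order labels each vertex after all of its successors.
E: no outgoing edge → L
A: no outgoing edge → L
C: →A(L), so W
F: →E(L), so W
B: →F(W), C(W) — all W, so L
G: →F(W) only, which is W, so L
D: →E(L), so W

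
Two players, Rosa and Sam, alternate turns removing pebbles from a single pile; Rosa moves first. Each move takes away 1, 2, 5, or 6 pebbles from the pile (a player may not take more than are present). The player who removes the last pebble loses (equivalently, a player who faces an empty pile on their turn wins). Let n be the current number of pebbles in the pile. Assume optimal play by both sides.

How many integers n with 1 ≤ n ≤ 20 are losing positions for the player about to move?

Label each position W (a win for the player to move) or L (a loss). A position with no legal move is W; any other position is W exactly when some move reaches an L, and L when every move reaches a W.
n=0: no move; the opponent has just taken the last pebble and therefore loses → W
n=1: L (sole option 0(W) is W)
n=2: W (go to 1, an L position)
n=3: W (go to 1, an L position)
n=4: L (options 3(W), 2(W) are all W)
n=5: W (go to 4, an L position)
n=6: W (go to 4, an L position)
n=7: W (go to 1, an L position)
n=8: L (options 7(W), 6(W), 3(W), 2(W) are all W)
n=9: W (go to 8, an L position)
n=10: W (go to 8, an L position)
n=11: L (options 10(W), 9(W), 6(W), 5(W) are all W)
n=12: W (go to 11, an L position)
n=13: W (go to 11, an L position)
n=14: W (go to 8, an L position)
n=15: L (options 14(W), 13(W), 10(W), 9(W) are all W)
n=16: W (go to 15, an L position)
n=17: W (go to 15, an L position)
n=18: L (options 17(W), 16(W), 13(W), 12(W) are all W)
n=19: W (go to 18, an L position)
n=20: W (go to 18, an L position)
L entries with 1 ≤ n ≤ 20 (the range starts at n=1): n = 1, 4, 8, 11, 15, 18; that makes 6.

6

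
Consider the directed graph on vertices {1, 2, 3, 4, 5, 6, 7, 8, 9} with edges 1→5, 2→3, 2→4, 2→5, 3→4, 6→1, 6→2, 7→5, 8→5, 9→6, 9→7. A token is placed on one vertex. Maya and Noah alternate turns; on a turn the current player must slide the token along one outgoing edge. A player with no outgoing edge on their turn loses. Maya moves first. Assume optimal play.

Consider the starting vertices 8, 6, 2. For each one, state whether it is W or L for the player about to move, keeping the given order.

Positions with no move are L. A position that does have a move is losing for the player to move precisely when every available move leads to a winning position for the opponent. Fill in the labels:
Every edge goes from a vertex to one that appears earlier in the order 5, 4, 3, 7, 2, 8, 1, 6, 9, so processing vertices in that order labels each vertex after all of its successors.
5: no outgoing edge → L
4: no outgoing edge → L
3: can move to 4, which is L ⇒ W
7: can move to 5, which is L ⇒ W
2: can move to 4, which is L ⇒ W
8: can move to 5, which is L ⇒ W
1: can move to 5, which is L ⇒ W
6: moves to 1(W), 2(W); every one is W ⇒ L
9: can move to 6, which is L ⇒ W

8: W, 6: L, 2: W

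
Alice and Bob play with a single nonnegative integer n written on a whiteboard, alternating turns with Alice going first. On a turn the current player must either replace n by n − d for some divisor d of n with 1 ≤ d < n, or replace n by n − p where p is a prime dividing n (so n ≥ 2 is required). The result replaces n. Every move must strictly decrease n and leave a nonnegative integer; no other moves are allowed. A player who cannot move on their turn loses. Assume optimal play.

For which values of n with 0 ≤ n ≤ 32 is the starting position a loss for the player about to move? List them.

0, 1, 4, 9, 14, 20, 26, 32

Work bottom-up. With no move the player to move loses. Otherwise the position is W if at least one move leads to an L position for the opponent, and L if every move leads to a W.
n=0: no move → L
n=1: no move → L
n=2: reaches L-position 0 → W
n=3: reaches L-position 0 → W
n=4: only reaches 2(W), 3(W), all W → L
n=5: reaches L-position 0 → W
n=6: reaches L-position 4 → W
n=7: reaches L-position 0 → W
n=8: reaches L-position 4 → W
n=9: only reaches 6(W), 8(W), all W → L
n=10: reaches L-position 9 → W
n=11: reaches L-position 0 → W
n=12: reaches L-position 9 → W
n=13: reaches L-position 0 → W
n=14: only reaches 7(W), 12(W), 13(W), all W → L
n=15: reaches L-position 14 → W
n=16: reaches L-position 14 → W
n=17: reaches L-position 0 → W
n=18: reaches L-position 9 → W
n=19: reaches L-position 0 → W
n=20: only reaches 10(W), 15(W), 16(W), 18(W), 19(W), all W → L
n=21: reaches L-position 14 → W
n=22: reaches L-position 20 → W
n=23: reaches L-position 0 → W
n=24: reaches L-position 20 → W
n=25: reaches L-position 20 → W
n=26: only reaches 13(W), 24(W), 25(W), all W → L
n=27: reaches L-position 26 → W
n=28: reaches L-position 14 → W
n=29: reaches L-position 0 → W
n=30: reaches L-position 20 → W
n=31: reaches L-position 0 → W
n=32: only reaches 16(W), 24(W), 28(W), 30(W), 31(W), all W → L
Reading off the rows marked L gives the requested list; there are 8 such values of n.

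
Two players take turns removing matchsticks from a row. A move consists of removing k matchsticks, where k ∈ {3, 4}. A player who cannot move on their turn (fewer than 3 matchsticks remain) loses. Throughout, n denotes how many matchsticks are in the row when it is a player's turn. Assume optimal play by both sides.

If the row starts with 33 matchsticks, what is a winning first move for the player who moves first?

Classify positions by backward induction: terminal positions (no move available) are L. From any other position, the mover wins iff some move reaches an L.
n=0: no move → L
n=1: no move → L
n=2: no move → L
n=3: can move to 0, which is L ⇒ W
n=4: can move to 1, which is L ⇒ W
n=5: can move to 2, which is L ⇒ W
n=6: can move to 2, which is L ⇒ W
n=7: moves to 4(W), 3(W); every one is W ⇒ L
n=8: moves to 5(W), 4(W); every one is W ⇒ L
n=9: moves to 6(W), 5(W); every one is W ⇒ L
n=10: can move to 7, which is L ⇒ W
n=11: can move to 8, which is L ⇒ W
n=12: can move to 9, which is L ⇒ W
n=13: can move to 9, which is L ⇒ W
n=14: moves to 11(W), 10(W); every one is W ⇒ L
n=15: moves to 12(W), 11(W); every one is W ⇒ L
n=16: moves to 13(W), 12(W); every one is W ⇒ L
n=17: can move to 14, which is L ⇒ W
n=18: can move to 15, which is L ⇒ W
n=19: can move to 16, which is L ⇒ W
n=20: can move to 16, which is L ⇒ W
n=21: moves to 18(W), 17(W); every one is W ⇒ L
n=22: moves to 19(W), 18(W); every one is W ⇒ L
n=23: moves to 20(W), 19(W); every one is W ⇒ L
n=24: can move to 21, which is L ⇒ W
n=25: can move to 22, which is L ⇒ W
n=26: can move to 23, which is L ⇒ W
n=27: can move to 23, which is L ⇒ W
n=28: moves to 25(W), 24(W); every one is W ⇒ L
n=29: moves to 26(W), 25(W); every one is W ⇒ L
n=30: moves to 27(W), 26(W); every one is W ⇒ L
n=31: can move to 28, which is L ⇒ W
n=32: can move to 29, which is L ⇒ W
n=33: can move to 30, which is L ⇒ W
From 33, the L positions reachable in one move are: 30, 29. Any move reaching one of these is winning.

Remove 3, leaving 30.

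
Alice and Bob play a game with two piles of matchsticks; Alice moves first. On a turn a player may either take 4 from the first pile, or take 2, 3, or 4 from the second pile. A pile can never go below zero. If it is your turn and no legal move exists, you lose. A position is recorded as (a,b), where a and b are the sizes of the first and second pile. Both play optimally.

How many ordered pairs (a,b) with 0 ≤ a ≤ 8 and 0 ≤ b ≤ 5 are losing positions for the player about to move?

18

Classify positions by backward induction: terminal positions (no move available) are L. From any other position, the mover wins iff some move reaches an L.
Every move lowers a or b (never raises either), so fill the grid row by row in increasing a, and left to right within a row: each cell's successors are then already labelled.
      b=0  b=1  b=2  b=3  b=4  b=5
a=0:    L    L    W    W    W    W
a=1:    L    L    W    W    W    W
a=2:    L    L    W    W    W    W
a=3:    L    L    W    W    W    W
a=4:    W    W    L    L    W    W
a=5:    W    W    L    L    W    W
a=6:    W    W    L    L    W    W
a=7:    W    W    L    L    W    W
a=8:    L    L    W    W    W    W
Cells with no legal move (terminal, hence L): (0,0), (0,1), (1,0), (1,1), (2,0), (2,1), (3,0), (3,1).
The remaining L cells, each justified by listing all of its moves:
(4,2): moves to (0,2)(W), (4,0)(W); every one is W ⇒ L
(4,3): moves to (0,3)(W), (4,1)(W), (4,0)(W); every one is W ⇒ L
(5,2): moves to (1,2)(W), (5,0)(W); every one is W ⇒ L
(5,3): moves to (1,3)(W), (5,1)(W), (5,0)(W); every one is W ⇒ L
(6,2): moves to (2,2)(W), (6,0)(W); every one is W ⇒ L
(6,3): moves to (2,3)(W), (6,1)(W), (6,0)(W); every one is W ⇒ L
(7,2): moves to (3,2)(W), (7,0)(W); every one is W ⇒ L
(7,3): moves to (3,3)(W), (7,1)(W), (7,0)(W); every one is W ⇒ L
(8,0): the only move is to (4,0)(W), a W ⇒ L
(8,1): the only move is to (4,1)(W), a W ⇒ L
Every other cell has at least one move into one of the L cells above, so it is W.
L cells per row: a=0: 2, a=1: 2, a=2: 2, a=3: 2, a=4: 2, a=5: 2, a=6: 2, a=7: 2, a=8: 2; total 18.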